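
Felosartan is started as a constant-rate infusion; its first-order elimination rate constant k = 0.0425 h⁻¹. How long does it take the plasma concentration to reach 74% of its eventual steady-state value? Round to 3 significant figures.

f = 1 − e^(−kt)  ⇒  t = −ln(1 − f) / k
t = −ln(1 − 0.74) / 0.04250 = 1.347 / 0.04250 ≈ 31.7 hours

31.7 hours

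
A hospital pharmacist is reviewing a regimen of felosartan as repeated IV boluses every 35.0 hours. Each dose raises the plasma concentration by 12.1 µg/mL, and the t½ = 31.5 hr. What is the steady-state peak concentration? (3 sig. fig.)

k = ln 2 / 31.5 = 0.02200 hr⁻¹
Fraction remaining after one interval: e^(−kτ) = e^(−0.02200 × 35.0) = 0.4629
R = 1 / (1 − 0.4629) = 1.862
Css,max = 12.1 × 1.862 ≈ 22.5 µg/mL

22.5 µg/mL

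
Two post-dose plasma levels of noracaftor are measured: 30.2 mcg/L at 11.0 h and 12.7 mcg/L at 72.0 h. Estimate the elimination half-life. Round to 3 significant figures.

48.8 hours

k = ln(C₁/C₂) / (t₂ − t₁) = ln(30.2/12.7) / (72.0 − 11.0)
  = 0.8662 / 61.00 = 0.01420 h⁻¹
t½ = ln 2 / k = ln 2 / 0.01420 ≈ 48.8 hours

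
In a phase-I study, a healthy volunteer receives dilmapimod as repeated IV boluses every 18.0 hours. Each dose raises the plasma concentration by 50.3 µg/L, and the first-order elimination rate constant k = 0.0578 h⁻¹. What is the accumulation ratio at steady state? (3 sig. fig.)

Fraction remaining after one interval: e^(−kτ) = e^(−0.05780 × 18.0) = 0.3533
R = 1 / (1 − 0.3533) = 1 / 0.6467 ≈ 1.55

1.55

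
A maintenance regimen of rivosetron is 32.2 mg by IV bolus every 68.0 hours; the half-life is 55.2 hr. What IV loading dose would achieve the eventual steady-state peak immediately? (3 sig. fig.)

k = ln 2 / 55.2 = 0.01256 hr⁻¹
Accumulation ratio R = 1 / (1 − e^(−kτ)) = 1 / (1 − e^(−0.01256×68.0)) = 1 / (1 − 0.4258) = 1.741
Loading dose = maintenance dose × R = 32.2 × 1.741 ≈ 56.1 mg

56.1 mg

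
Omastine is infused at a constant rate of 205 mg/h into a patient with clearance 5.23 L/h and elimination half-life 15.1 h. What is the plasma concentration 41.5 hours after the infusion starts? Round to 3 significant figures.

33.4 µg/mL

Css = rate / CL = 205 / 5.23 = 39.20 µg/mL
k = ln 2 / 15.1 = 0.04590 h⁻¹
C(t) = Css (1 − e^(−kt)) = 39.20 × (1 − e^(−1.905)) = 39.20 × 0.8512 ≈ 33.4 µg/mL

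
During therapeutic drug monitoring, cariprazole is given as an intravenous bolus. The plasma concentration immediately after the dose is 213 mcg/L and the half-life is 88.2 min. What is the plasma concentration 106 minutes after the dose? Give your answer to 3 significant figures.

k = ln 2 / 88.2 = 0.007859 min⁻¹
C(t) = C₀ e^(−kt) = 213 × e^(−0.007859 × 106) = 213 × e^(−0.8330) = 213 × 0.4347 ≈ 92.6 mcg/L

92.6 mcg/L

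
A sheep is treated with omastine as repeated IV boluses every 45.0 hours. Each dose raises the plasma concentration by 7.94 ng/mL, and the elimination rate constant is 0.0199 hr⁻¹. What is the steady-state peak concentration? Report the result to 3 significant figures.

Fraction remaining after one interval: e^(−kτ) = e^(−0.01990 × 45.0) = 0.4084
R = 1 / (1 − 0.4084) = 1.690
Css,max = 7.94 × 1.690 ≈ 13.4 ng/mL

13.4 ng/mL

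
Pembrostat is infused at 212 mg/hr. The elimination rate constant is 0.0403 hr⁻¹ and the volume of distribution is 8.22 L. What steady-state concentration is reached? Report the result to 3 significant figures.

640 µg/mL

CL = k · V = 0.0403 × 8.22 = 0.3313 L/hr
Css = rate / CL = 212 / 0.3313 ≈ 640 µg/mL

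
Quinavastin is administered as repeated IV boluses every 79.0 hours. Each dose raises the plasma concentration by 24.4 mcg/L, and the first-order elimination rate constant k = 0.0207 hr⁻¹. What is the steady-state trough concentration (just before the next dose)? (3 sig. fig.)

5.91 mcg/L

Fraction remaining after one interval: e^(−kτ) = e^(−0.02070 × 79.0) = 0.1949
R = 1 / (1 − 0.1949) = 1.242
Css,max = 24.4 × 1.242 = 30.31 mcg/L
Css,min = Css,max × e^(−kτ) = 30.31 × 0.1949 ≈ 5.91 mcg/L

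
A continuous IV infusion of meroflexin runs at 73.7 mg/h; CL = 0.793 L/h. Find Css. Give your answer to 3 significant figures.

Css = infusion rate / CL = 73.7 / 0.793 ≈ 92.9 µg/mL

92.9 µg/mL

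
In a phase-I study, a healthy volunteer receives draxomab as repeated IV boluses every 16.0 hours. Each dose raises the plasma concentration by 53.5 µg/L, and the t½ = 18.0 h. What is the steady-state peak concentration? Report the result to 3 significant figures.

116 µg/L

k = ln 2 / 18.0 = 0.03851 h⁻¹
Fraction remaining after one interval: e^(−kτ) = e^(−0.03851 × 16.0) = 0.5400
R = 1 / (1 − 0.5400) = 2.174
Css,max = 53.5 × 2.174 ≈ 116 µg/L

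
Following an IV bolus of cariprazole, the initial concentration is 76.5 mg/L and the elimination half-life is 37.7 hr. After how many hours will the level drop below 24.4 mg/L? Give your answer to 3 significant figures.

62.2 hours

k = ln 2 / 37.7 = 0.01839 hr⁻¹
C(t) = C₀ e^(−kt)  ⇒  t = ln(C₀/C) / k
t = ln(76.5/24.4) / 0.01839 = 1.143 / 0.01839 ≈ 62.2 hours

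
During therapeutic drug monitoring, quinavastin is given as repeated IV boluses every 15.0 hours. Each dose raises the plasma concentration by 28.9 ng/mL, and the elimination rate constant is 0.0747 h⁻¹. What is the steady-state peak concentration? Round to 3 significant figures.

Fraction remaining after one interval: e^(−kτ) = e^(−0.07470 × 15.0) = 0.3261
R = 1 / (1 − 0.3261) = 1.484
Css,max = 28.9 × 1.484 ≈ 42.9 ng/mL

42.9 ng/mL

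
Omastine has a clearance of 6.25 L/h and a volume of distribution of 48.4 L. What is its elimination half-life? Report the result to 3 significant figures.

5.37 hours

k = CL / V = 6.25 / 48.4 = 0.1291 h⁻¹
t½ = ln 2 / k = ln 2 / 0.1291 ≈ 5.37 hours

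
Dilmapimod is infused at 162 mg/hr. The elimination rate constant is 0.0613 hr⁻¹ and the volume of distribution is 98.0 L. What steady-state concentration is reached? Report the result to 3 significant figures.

CL = k · V = 0.0613 × 98.0 = 6.007 L/hr
Css = rate / CL = 162 / 6.007 ≈ 27.0 mg/L

27.0 mg/L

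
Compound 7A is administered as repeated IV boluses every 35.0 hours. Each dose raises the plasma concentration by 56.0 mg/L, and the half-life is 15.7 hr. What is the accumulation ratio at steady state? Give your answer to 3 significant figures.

k = ln 2 / 15.7 = 0.04415 hr⁻¹
Fraction remaining after one interval: e^(−kτ) = e^(−0.04415 × 35.0) = 0.2133
R = 1 / (1 − 0.2133) = 1 / 0.7867 ≈ 1.27

1.27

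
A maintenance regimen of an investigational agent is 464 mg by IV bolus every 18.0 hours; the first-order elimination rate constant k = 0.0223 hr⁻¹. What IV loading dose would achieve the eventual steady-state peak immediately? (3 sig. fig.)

1400 mg

Accumulation ratio R = 1 / (1 − e^(−kτ)) = 1 / (1 − e^(−0.02230×18.0)) = 1 / (1 − 0.6694) = 3.025
Loading dose = maintenance dose × R = 464 × 3.025 ≈ 1400 mg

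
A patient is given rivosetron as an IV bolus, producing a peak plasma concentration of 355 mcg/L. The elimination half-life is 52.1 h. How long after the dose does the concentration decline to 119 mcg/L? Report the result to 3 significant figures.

k = ln 2 / 52.1 = 0.01330 h⁻¹
C(t) = C₀ e^(−kt)  ⇒  t = ln(C₀/C) / k
t = ln(355/119) / 0.01330 = 1.093 / 0.01330 ≈ 82.2 hours

82.2 hours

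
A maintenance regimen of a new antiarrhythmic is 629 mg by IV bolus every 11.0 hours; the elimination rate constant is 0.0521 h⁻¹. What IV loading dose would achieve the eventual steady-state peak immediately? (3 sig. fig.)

Accumulation ratio R = 1 / (1 − e^(−kτ)) = 1 / (1 − e^(−0.05210×11.0)) = 1 / (1 − 0.5638) = 2.292
Loading dose = maintenance dose × R = 629 × 2.292 ≈ 1440 mg

1440 mg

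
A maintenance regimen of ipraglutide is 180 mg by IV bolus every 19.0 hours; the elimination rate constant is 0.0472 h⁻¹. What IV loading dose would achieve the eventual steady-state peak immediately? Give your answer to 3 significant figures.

304 mg

Accumulation ratio R = 1 / (1 − e^(−kτ)) = 1 / (1 − e^(−0.04720×19.0)) = 1 / (1 − 0.4079) = 1.689
Loading dose = maintenance dose × R = 180 × 1.689 ≈ 304 mg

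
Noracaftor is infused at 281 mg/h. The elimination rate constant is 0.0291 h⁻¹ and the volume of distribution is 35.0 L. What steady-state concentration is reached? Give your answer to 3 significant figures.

CL = k · V = 0.0291 × 35.0 = 1.018 L/h
Css = rate / CL = 281 / 1.018 ≈ 276 µg/mL

276 µg/mL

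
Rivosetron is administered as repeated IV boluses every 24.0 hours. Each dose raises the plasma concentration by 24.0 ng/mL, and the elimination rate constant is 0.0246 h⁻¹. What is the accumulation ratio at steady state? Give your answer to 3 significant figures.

2.24

Fraction remaining after one interval: e^(−kτ) = e^(−0.02460 × 24.0) = 0.5541
R = 1 / (1 − 0.5541) = 1 / 0.4459 ≈ 2.24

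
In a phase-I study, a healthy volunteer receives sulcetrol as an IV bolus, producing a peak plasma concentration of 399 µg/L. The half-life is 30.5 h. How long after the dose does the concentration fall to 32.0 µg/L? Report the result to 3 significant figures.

111 hours

k = ln 2 / 30.5 = 0.02273 h⁻¹
C(t) = C₀ e^(−kt)  ⇒  t = ln(C₀/C) / k
t = ln(399/32.0) / 0.02273 = 2.523 / 0.02273 ≈ 111 hours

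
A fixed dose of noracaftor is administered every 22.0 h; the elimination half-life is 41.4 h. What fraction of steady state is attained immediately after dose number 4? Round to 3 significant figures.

0.771

k = ln 2 / 41.4 = 0.01674 h⁻¹
f_n = 1 − e^(−nkτ) = 1 − e^(−4 × 0.01674 × 22.0) = 1 − e^(−1.473) = 1 − 0.2292 ≈ 0.771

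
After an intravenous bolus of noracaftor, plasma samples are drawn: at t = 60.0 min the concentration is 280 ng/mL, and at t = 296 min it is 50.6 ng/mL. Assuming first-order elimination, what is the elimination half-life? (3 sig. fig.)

95.6 minutes

k = ln(C₁/C₂) / (t₂ − t₁) = ln(280/50.6) / (296 − 60.0)
  = 1.711 / 236.0 = 0.007249 min⁻¹
t½ = ln 2 / k = ln 2 / 0.007249 ≈ 95.6 minutes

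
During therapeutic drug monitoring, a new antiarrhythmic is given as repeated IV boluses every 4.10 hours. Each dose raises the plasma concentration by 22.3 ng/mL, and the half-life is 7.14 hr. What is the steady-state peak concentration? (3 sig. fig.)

k = ln 2 / 7.14 = 0.09708 hr⁻¹
Fraction remaining after one interval: e^(−kτ) = e^(−0.09708 × 4.10) = 0.6716
R = 1 / (1 − 0.6716) = 3.045
Css,max = 22.3 × 3.045 ≈ 67.9 ng/mL

67.9 ng/mL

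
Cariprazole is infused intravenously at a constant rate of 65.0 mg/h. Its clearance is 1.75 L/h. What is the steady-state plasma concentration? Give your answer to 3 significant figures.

Css = infusion rate / CL = 65.0 / 1.75 ≈ 37.1 mg/L

37.1 mg/L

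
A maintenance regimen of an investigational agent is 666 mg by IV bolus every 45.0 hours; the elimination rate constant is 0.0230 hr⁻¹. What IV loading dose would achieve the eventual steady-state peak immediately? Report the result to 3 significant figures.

Accumulation ratio R = 1 / (1 − e^(−kτ)) = 1 / (1 − e^(−0.02300×45.0)) = 1 / (1 − 0.3552) = 1.551
Loading dose = maintenance dose × R = 666 × 1.551 ≈ 1030 mg

1030 mg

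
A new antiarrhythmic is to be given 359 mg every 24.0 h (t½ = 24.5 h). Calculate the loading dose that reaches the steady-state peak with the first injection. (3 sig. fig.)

728 mg

k = ln 2 / 24.5 = 0.02829 h⁻¹
Accumulation ratio R = 1 / (1 − e^(−kτ)) = 1 / (1 − e^(−0.02829×24.0)) = 1 / (1 − 0.5071) = 2.029
Loading dose = maintenance dose × R = 359 × 2.029 ≈ 728 mg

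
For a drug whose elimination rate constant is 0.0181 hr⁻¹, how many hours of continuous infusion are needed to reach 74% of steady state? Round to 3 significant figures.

f = 1 − e^(−kt)  ⇒  t = −ln(1 − f) / k
t = −ln(1 − 0.74) / 0.01810 = 1.347 / 0.01810 ≈ 74.4 hours

74.4 hours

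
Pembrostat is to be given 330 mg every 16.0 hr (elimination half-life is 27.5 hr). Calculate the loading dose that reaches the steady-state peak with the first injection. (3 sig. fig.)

994 mg

k = ln 2 / 27.5 = 0.02521 hr⁻¹
Accumulation ratio R = 1 / (1 − e^(−kτ)) = 1 / (1 − e^(−0.02521×16.0)) = 1 / (1 − 0.6681) = 3.013
Loading dose = maintenance dose × R = 330 × 3.013 ≈ 994 mg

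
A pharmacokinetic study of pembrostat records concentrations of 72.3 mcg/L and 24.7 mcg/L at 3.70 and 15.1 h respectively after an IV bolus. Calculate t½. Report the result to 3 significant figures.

7.36 hours

k = ln(C₁/C₂) / (t₂ − t₁) = ln(72.3/24.7) / (15.1 − 3.70)
  = 1.074 / 11.40 = 0.09421 h⁻¹
t½ = ln 2 / k = ln 2 / 0.09421 ≈ 7.36 hours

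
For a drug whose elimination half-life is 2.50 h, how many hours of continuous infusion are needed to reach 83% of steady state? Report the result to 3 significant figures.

k = ln 2 / 2.50 = 0.2773 h⁻¹
f = 1 − e^(−kt)  ⇒  t = −ln(1 − f) / k
t = −ln(1 − 0.83) / 0.2773 = 1.772 / 0.2773 ≈ 6.39 hours

6.39 hours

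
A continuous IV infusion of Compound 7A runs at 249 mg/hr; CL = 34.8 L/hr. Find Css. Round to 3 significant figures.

7.16 µg/mL

Css = infusion rate / CL = 249 / 34.8 ≈ 7.16 µg/mL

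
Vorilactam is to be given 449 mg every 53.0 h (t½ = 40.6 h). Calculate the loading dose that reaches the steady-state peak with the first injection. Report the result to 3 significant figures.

k = ln 2 / 40.6 = 0.01707 h⁻¹
Accumulation ratio R = 1 / (1 − e^(−kτ)) = 1 / (1 − e^(−0.01707×53.0)) = 1 / (1 − 0.4046) = 1.680
Loading dose = maintenance dose × R = 449 × 1.680 ≈ 754 mg

754 mg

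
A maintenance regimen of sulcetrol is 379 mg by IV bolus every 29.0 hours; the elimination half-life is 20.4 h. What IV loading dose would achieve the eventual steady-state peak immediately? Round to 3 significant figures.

k = ln 2 / 20.4 = 0.03398 h⁻¹
Accumulation ratio R = 1 / (1 − e^(−kτ)) = 1 / (1 − e^(−0.03398×29.0)) = 1 / (1 − 0.3733) = 1.596
Loading dose = maintenance dose × R = 379 × 1.596 ≈ 605 mg

605 mg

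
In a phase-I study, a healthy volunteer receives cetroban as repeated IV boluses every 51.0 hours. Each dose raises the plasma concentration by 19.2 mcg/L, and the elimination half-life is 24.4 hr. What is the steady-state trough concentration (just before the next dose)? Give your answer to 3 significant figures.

5.89 mcg/L

k = ln 2 / 24.4 = 0.02841 hr⁻¹
Fraction remaining after one interval: e^(−kτ) = e^(−0.02841 × 51.0) = 0.2349
R = 1 / (1 − 0.2349) = 1.307
Css,max = 19.2 × 1.307 = 25.09 mcg/L
Css,min = Css,max × e^(−kτ) = 25.09 × 0.2349 ≈ 5.89 mcg/L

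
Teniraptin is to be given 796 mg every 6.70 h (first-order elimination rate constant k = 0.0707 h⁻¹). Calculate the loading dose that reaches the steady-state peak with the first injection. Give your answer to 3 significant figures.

Accumulation ratio R = 1 / (1 − e^(−kτ)) = 1 / (1 − e^(−0.07070×6.70)) = 1 / (1 − 0.6227) = 2.650
Loading dose = maintenance dose × R = 796 × 2.650 ≈ 2110 mg

2110 mg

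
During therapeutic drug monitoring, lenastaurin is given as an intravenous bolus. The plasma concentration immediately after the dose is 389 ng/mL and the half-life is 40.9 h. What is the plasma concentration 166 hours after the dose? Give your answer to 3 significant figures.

23.3 ng/mL

k = ln 2 / 40.9 = 0.01695 h⁻¹
166 h is 4.059 half-lives, so C = 389 × (1/2)^4.059 = 389 × 0.06001 ≈ 23.3 ng/mL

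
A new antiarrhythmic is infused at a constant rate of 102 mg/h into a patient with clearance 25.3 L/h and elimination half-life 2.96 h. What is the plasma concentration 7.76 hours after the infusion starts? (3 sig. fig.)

Css = rate / CL = 102 / 25.3 = 4.032 µg/mL
k = ln 2 / 2.96 = 0.2342 h⁻¹
C(t) = Css (1 − e^(−kt)) = 4.032 × (1 − e^(−1.817)) = 4.032 × 0.8375 ≈ 3.38 µg/mL

3.38 µg/mL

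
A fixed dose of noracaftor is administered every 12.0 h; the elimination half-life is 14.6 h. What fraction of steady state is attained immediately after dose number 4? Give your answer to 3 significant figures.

0.898

k = ln 2 / 14.6 = 0.04748 h⁻¹
f_n = 1 − e^(−nkτ) = 1 − e^(−4 × 0.04748 × 12.0) = 1 − e^(−2.279) = 1 − 0.1024 ≈ 0.898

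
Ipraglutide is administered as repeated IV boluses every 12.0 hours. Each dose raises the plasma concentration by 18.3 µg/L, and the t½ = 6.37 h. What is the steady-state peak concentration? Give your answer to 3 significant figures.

k = ln 2 / 6.37 = 0.1088 h⁻¹
Fraction remaining after one interval: e^(−kτ) = e^(−0.1088 × 12.0) = 0.2710
R = 1 / (1 − 0.2710) = 1.372
Css,max = 18.3 × 1.372 ≈ 25.1 µg/L

25.1 µg/L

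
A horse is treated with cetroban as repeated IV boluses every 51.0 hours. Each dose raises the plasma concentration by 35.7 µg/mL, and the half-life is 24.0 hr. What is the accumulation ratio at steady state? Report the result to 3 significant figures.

1.30

k = ln 2 / 24.0 = 0.02888 hr⁻¹
Fraction remaining after one interval: e^(−kτ) = e^(−0.02888 × 51.0) = 0.2293
R = 1 / (1 − 0.2293) = 1 / 0.7707 ≈ 1.30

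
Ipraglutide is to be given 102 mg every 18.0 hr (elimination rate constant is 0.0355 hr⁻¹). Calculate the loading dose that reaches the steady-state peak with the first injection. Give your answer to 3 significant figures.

216 mg

Accumulation ratio R = 1 / (1 − e^(−kτ)) = 1 / (1 − e^(−0.03550×18.0)) = 1 / (1 − 0.5278) = 2.118
Loading dose = maintenance dose × R = 102 × 2.118 ≈ 216 mg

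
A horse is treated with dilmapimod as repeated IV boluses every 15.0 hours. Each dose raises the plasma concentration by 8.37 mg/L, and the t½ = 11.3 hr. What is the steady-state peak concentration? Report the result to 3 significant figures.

13.9 mg/L

k = ln 2 / 11.3 = 0.06134 hr⁻¹
Fraction remaining after one interval: e^(−kτ) = e^(−0.06134 × 15.0) = 0.3985
R = 1 / (1 − 0.3985) = 1.662
Css,max = 8.37 × 1.662 ≈ 13.9 mg/L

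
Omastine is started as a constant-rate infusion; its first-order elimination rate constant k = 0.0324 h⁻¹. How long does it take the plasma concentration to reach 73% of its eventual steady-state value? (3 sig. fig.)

40.4 hours

f = 1 − e^(−kt)  ⇒  t = −ln(1 − f) / k
t = −ln(1 − 0.73) / 0.03240 = 1.309 / 0.03240 ≈ 40.4 hours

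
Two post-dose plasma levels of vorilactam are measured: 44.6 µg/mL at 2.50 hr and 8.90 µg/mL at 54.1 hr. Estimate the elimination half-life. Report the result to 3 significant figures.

k = ln(C₁/C₂) / (t₂ − t₁) = ln(44.6/8.90) / (54.1 − 2.50)
  = 1.612 / 51.60 = 0.03123 hr⁻¹
t½ = ln 2 / k = ln 2 / 0.03123 ≈ 22.2 hours

22.2 hours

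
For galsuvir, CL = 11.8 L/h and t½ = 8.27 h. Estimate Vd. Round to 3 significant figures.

141 L

k = ln 2 / t½ = ln 2 / 8.27 = 0.08381 h⁻¹
V = CL / k = 11.8 / 0.08381 ≈ 141 L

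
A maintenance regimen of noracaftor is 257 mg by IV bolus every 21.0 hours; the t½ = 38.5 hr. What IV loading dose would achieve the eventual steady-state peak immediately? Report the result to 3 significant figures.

816 mg

k = ln 2 / 38.5 = 0.01800 hr⁻¹
Accumulation ratio R = 1 / (1 − e^(−kτ)) = 1 / (1 − e^(−0.01800×21.0)) = 1 / (1 − 0.6852) = 3.176
Loading dose = maintenance dose × R = 257 × 3.176 ≈ 816 mg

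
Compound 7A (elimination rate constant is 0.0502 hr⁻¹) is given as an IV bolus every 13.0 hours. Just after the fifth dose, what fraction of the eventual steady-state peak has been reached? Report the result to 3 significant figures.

f_n = 1 − e^(−nkτ) = 1 − e^(−5 × 0.05020 × 13.0) = 1 − e^(−3.263) = 1 − 0.03827 ≈ 0.962

0.962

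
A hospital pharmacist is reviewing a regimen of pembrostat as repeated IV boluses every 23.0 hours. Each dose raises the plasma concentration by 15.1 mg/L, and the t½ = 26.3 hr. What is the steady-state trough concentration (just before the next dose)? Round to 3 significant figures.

18.1 mg/L

k = ln 2 / 26.3 = 0.02636 hr⁻¹
Fraction remaining after one interval: e^(−kτ) = e^(−0.02636 × 23.0) = 0.5454
R = 1 / (1 − 0.5454) = 2.200
Css,max = 15.1 × 2.200 = 33.22 mg/L
Css,min = Css,max × e^(−kτ) = 33.22 × 0.5454 ≈ 18.1 mg/L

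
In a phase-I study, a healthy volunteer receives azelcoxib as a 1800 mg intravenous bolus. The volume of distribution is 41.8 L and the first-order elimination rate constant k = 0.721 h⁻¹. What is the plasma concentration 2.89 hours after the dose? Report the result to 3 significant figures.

C₀ = dose / V = 1800 / 41.8 = 43.06 mg/L
C(t) = C₀ e^(−kt) = 43.06 × e^(−0.7210 × 2.89) = 43.06 × e^(−2.084) = 43.06 × 0.1245 ≈ 5.36 mg/L

5.36 mg/L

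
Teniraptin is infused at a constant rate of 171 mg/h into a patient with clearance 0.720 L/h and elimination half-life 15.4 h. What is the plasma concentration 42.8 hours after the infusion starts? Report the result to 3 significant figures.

Css = rate / CL = 171 / 0.720 = 237.5 µg/mL
k = ln 2 / 15.4 = 0.04501 h⁻¹
C(t) = Css (1 − e^(−kt)) = 237.5 × (1 − e^(−1.926)) = 237.5 × 0.8543 ≈ 203 µg/mL

203 µg/mL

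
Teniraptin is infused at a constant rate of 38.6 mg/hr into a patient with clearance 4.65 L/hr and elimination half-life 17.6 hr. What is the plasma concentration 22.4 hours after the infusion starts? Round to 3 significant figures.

4.87 mg/L

Css = rate / CL = 38.6 / 4.65 = 8.301 mg/L
k = ln 2 / 17.6 = 0.03938 hr⁻¹
C(t) = Css (1 − e^(−kt)) = 8.301 × (1 − e^(−0.8822)) = 8.301 × 0.5861 ≈ 4.87 mg/L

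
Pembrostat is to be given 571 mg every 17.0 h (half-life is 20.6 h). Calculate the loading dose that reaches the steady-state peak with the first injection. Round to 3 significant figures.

1310 mg

k = ln 2 / 20.6 = 0.03365 h⁻¹
Accumulation ratio R = 1 / (1 − e^(−kτ)) = 1 / (1 − e^(−0.03365×17.0)) = 1 / (1 − 0.5644) = 2.296
Loading dose = maintenance dose × R = 571 × 2.296 ≈ 1310 mg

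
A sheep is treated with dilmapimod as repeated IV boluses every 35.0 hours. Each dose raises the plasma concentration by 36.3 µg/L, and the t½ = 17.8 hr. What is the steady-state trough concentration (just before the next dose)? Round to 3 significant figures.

12.5 µg/L

k = ln 2 / 17.8 = 0.03894 hr⁻¹
Fraction remaining after one interval: e^(−kτ) = e^(−0.03894 × 35.0) = 0.2559
R = 1 / (1 − 0.2559) = 1.344
Css,max = 36.3 × 1.344 = 48.78 µg/L
Css,min = Css,max × e^(−kτ) = 48.78 × 0.2559 ≈ 12.5 µg/L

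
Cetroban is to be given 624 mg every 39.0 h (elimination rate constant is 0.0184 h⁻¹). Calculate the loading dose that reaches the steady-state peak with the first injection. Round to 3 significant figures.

Accumulation ratio R = 1 / (1 − e^(−kτ)) = 1 / (1 − e^(−0.01840×39.0)) = 1 / (1 − 0.4879) = 1.953
Loading dose = maintenance dose × R = 624 × 1.953 ≈ 1220 mg

1220 mg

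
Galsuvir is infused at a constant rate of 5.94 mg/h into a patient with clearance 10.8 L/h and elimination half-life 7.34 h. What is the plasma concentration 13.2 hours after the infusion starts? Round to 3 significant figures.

0.392 mg/L

Css = rate / CL = 5.94 / 10.8 = 0.5500 mg/L
k = ln 2 / 7.34 = 0.09443 h⁻¹
C(t) = Css (1 − e^(−kt)) = 0.5500 × (1 − e^(−1.247)) = 0.5500 × 0.7125 ≈ 0.392 mg/L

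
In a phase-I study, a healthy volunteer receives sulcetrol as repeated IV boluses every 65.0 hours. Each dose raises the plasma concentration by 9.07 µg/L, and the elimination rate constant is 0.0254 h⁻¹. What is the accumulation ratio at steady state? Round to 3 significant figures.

1.24

Fraction remaining after one interval: e^(−kτ) = e^(−0.02540 × 65.0) = 0.1919
R = 1 / (1 − 0.1919) = 1 / 0.8081 ≈ 1.24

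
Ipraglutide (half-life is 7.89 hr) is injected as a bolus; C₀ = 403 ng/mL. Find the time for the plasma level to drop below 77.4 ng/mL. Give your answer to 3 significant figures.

k = ln 2 / 7.89 = 0.08785 hr⁻¹
C(t) = C₀ e^(−kt)  ⇒  t = ln(C₀/C) / k
t = ln(403/77.4) / 0.08785 = 1.650 / 0.08785 ≈ 18.8 hours

18.8 hours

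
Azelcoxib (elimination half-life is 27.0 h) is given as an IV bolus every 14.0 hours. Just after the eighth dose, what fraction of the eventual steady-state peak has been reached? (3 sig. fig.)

0.944

k = ln 2 / 27.0 = 0.02567 h⁻¹
f_n = 1 − e^(−nkτ) = 1 − e^(−8 × 0.02567 × 14.0) = 1 − e^(−2.875) = 1 − 0.05640 ≈ 0.944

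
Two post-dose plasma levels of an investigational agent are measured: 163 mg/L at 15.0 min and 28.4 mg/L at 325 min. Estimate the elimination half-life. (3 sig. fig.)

123 minutes

k = ln(C₁/C₂) / (t₂ − t₁) = ln(163/28.4) / (325 − 15.0)
  = 1.747 / 310.0 = 0.005637 min⁻¹
t½ = ln 2 / k = ln 2 / 0.005637 ≈ 123 minutes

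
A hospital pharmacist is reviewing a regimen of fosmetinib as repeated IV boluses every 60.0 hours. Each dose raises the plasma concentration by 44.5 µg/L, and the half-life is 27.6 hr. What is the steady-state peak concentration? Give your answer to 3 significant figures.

57.2 µg/L

k = ln 2 / 27.6 = 0.02511 hr⁻¹
Fraction remaining after one interval: e^(−kτ) = e^(−0.02511 × 60.0) = 0.2216
R = 1 / (1 − 0.2216) = 1.285
Css,max = 44.5 × 1.285 ≈ 57.2 µg/L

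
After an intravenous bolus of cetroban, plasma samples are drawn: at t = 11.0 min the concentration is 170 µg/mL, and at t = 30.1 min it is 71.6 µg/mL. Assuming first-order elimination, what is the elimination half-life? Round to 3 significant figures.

15.3 minutes

k = ln(C₁/C₂) / (t₂ − t₁) = ln(170/71.6) / (30.1 − 11.0)
  = 0.8647 / 19.10 = 0.04527 min⁻¹
t½ = ln 2 / k = ln 2 / 0.04527 ≈ 15.3 minutes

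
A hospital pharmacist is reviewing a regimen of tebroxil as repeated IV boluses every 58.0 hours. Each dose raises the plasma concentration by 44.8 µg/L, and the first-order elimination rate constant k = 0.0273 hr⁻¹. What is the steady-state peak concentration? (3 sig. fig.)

56.4 µg/L

Fraction remaining after one interval: e^(−kτ) = e^(−0.02730 × 58.0) = 0.2053
R = 1 / (1 − 0.2053) = 1.258
Css,max = 44.8 × 1.258 ≈ 56.4 µg/L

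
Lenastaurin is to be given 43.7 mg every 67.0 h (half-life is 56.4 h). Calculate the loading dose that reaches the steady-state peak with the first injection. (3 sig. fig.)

77.9 mg

k = ln 2 / 56.4 = 0.01229 h⁻¹
Accumulation ratio R = 1 / (1 − e^(−kτ)) = 1 / (1 − e^(−0.01229×67.0)) = 1 / (1 − 0.4389) = 1.782
Loading dose = maintenance dose × R = 43.7 × 1.782 ≈ 77.9 mg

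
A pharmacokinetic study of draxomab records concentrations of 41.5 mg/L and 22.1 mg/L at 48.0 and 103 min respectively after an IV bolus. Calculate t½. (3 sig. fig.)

k = ln(C₁/C₂) / (t₂ − t₁) = ln(41.5/22.1) / (103 − 48.0)
  = 0.6301 / 55.00 = 0.01146 min⁻¹
t½ = ln 2 / k = ln 2 / 0.01146 ≈ 60.5 minutes

60.5 minutes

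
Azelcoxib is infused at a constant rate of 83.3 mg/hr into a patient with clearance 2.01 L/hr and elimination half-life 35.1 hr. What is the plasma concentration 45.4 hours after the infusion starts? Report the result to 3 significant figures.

24.5 µg/mL

Css = rate / CL = 83.3 / 2.01 = 41.44 µg/mL
k = ln 2 / 35.1 = 0.01975 hr⁻¹
C(t) = Css (1 − e^(−kt)) = 41.44 × (1 − e^(−0.8965)) = 41.44 × 0.5920 ≈ 24.5 µg/mL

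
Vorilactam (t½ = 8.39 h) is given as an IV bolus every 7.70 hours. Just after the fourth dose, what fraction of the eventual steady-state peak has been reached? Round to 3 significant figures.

0.921

k = ln 2 / 8.39 = 0.08262 h⁻¹
f_n = 1 − e^(−nkτ) = 1 − e^(−4 × 0.08262 × 7.70) = 1 − e^(−2.545) = 1 − 0.07851 ≈ 0.921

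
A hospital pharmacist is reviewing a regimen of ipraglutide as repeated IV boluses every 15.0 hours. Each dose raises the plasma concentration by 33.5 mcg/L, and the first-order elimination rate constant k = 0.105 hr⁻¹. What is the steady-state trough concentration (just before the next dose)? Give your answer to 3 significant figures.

Fraction remaining after one interval: e^(−kτ) = e^(−0.1050 × 15.0) = 0.2070
R = 1 / (1 − 0.2070) = 1.261
Css,max = 33.5 × 1.261 = 42.25 mcg/L
Css,min = Css,max × e^(−kτ) = 42.25 × 0.2070 ≈ 8.75 mcg/L

8.75 mcg/L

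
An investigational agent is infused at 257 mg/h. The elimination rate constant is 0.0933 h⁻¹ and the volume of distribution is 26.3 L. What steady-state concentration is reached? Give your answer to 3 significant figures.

105 µg/mL

CL = k · V = 0.0933 × 26.3 = 2.454 L/h
Css = rate / CL = 257 / 2.454 ≈ 105 µg/mL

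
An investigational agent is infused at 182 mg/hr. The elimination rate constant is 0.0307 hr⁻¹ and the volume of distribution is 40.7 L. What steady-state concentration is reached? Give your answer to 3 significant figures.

146 µg/mL

CL = k · V = 0.0307 × 40.7 = 1.249 L/hr
Css = rate / CL = 182 / 1.249 ≈ 146 µg/mL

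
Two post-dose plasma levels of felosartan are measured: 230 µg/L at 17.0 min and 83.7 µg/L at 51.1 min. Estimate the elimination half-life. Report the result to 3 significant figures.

23.4 minutes

k = ln(C₁/C₂) / (t₂ − t₁) = ln(230/83.7) / (51.1 − 17.0)
  = 1.011 / 34.10 = 0.02964 min⁻¹
t½ = ln 2 / k = ln 2 / 0.02964 ≈ 23.4 minutes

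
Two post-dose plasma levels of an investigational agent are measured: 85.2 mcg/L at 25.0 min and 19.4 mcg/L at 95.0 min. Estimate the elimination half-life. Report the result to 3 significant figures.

k = ln(C₁/C₂) / (t₂ − t₁) = ln(85.2/19.4) / (95.0 − 25.0)
  = 1.480 / 70.00 = 0.02114 min⁻¹
t½ = ln 2 / k = ln 2 / 0.02114 ≈ 32.8 minutes

32.8 minutes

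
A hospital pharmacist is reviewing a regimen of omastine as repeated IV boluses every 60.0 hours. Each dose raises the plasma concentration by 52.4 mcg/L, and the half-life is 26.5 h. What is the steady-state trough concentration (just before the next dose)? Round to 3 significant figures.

13.8 mcg/L

k = ln 2 / 26.5 = 0.02616 h⁻¹
Fraction remaining after one interval: e^(−kτ) = e^(−0.02616 × 60.0) = 0.2082
R = 1 / (1 − 0.2082) = 1.263
Css,max = 52.4 × 1.263 = 66.18 mcg/L
Css,min = Css,max × e^(−kτ) = 66.18 × 0.2082 ≈ 13.8 mcg/L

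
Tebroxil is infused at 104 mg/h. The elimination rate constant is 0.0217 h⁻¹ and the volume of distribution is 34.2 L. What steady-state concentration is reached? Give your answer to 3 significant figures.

CL = k · V = 0.0217 × 34.2 = 0.7421 L/h
Css = rate / CL = 104 / 0.7421 ≈ 140 mg/L

140 mg/L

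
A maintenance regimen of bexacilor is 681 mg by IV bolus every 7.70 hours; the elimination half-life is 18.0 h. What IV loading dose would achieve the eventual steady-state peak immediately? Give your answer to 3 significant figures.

k = ln 2 / 18.0 = 0.03851 h⁻¹
Accumulation ratio R = 1 / (1 − e^(−kτ)) = 1 / (1 − e^(−0.03851×7.70)) = 1 / (1 − 0.7434) = 3.897
Loading dose = maintenance dose × R = 681 × 3.897 ≈ 2650 mg

2650 mg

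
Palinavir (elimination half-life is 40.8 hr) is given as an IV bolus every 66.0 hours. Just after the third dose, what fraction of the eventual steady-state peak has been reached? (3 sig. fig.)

0.965

k = ln 2 / 40.8 = 0.01699 hr⁻¹
f_n = 1 − e^(−nkτ) = 1 − e^(−3 × 0.01699 × 66.0) = 1 − e^(−3.364) = 1 − 0.03460 ≈ 0.965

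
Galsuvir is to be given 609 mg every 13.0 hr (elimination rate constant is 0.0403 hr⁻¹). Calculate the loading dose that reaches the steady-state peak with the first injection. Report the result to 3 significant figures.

1490 mg

Accumulation ratio R = 1 / (1 − e^(−kτ)) = 1 / (1 − e^(−0.04030×13.0)) = 1 / (1 − 0.5922) = 2.452
Loading dose = maintenance dose × R = 609 × 2.452 ≈ 1490 mg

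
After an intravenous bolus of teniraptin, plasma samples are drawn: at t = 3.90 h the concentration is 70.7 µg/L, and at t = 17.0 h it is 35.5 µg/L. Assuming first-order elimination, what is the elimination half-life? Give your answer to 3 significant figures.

k = ln(C₁/C₂) / (t₂ − t₁) = ln(70.7/35.5) / (17.0 − 3.90)
  = 0.6889 / 13.10 = 0.05259 h⁻¹
t½ = ln 2 / k = ln 2 / 0.05259 ≈ 13.2 hours

13.2 hours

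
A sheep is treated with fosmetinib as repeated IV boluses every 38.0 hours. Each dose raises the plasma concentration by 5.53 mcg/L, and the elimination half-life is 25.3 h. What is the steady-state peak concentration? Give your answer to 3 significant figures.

8.55 mcg/L

k = ln 2 / 25.3 = 0.02740 h⁻¹
Fraction remaining after one interval: e^(−kτ) = e^(−0.02740 × 38.0) = 0.3531
R = 1 / (1 − 0.3531) = 1.546
Css,max = 5.53 × 1.546 ≈ 8.55 mcg/L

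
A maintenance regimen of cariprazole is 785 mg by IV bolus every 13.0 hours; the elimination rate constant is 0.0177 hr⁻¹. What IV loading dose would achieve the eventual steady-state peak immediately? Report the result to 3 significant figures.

3820 mg

Accumulation ratio R = 1 / (1 − e^(−kτ)) = 1 / (1 − e^(−0.01770×13.0)) = 1 / (1 − 0.7945) = 4.865
Loading dose = maintenance dose × R = 785 × 4.865 ≈ 3820 mg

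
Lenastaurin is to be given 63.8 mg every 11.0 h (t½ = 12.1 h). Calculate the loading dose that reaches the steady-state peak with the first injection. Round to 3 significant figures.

136 mg

k = ln 2 / 12.1 = 0.05728 h⁻¹
Accumulation ratio R = 1 / (1 − e^(−kτ)) = 1 / (1 − e^(−0.05728×11.0)) = 1 / (1 − 0.5325) = 2.139
Loading dose = maintenance dose × R = 63.8 × 2.139 ≈ 136 mg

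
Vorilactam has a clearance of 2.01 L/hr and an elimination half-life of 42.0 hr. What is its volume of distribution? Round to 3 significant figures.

k = ln 2 / t½ = ln 2 / 42.0 = 0.01650 hr⁻¹
V = CL / k = 2.01 / 0.01650 ≈ 122 L

122 L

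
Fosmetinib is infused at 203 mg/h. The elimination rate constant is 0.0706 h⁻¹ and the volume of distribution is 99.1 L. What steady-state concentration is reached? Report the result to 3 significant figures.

29.0 µg/mL

CL = k · V = 0.0706 × 99.1 = 6.996 L/h
Css = rate / CL = 203 / 6.996 ≈ 29.0 µg/mL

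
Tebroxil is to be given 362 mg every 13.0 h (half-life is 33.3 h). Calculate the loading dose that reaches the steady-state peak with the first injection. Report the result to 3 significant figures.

1530 mg

k = ln 2 / 33.3 = 0.02082 h⁻¹
Accumulation ratio R = 1 / (1 − e^(−kτ)) = 1 / (1 − e^(−0.02082×13.0)) = 1 / (1 − 0.7629) = 4.218
Loading dose = maintenance dose × R = 362 × 4.218 ≈ 1530 mg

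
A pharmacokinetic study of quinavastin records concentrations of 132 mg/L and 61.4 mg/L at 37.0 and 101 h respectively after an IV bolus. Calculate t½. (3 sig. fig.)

k = ln(C₁/C₂) / (t₂ − t₁) = ln(132/61.4) / (101 − 37.0)
  = 0.7654 / 64.00 = 0.01196 h⁻¹
t½ = ln 2 / k = ln 2 / 0.01196 ≈ 58.0 hours

58.0 hours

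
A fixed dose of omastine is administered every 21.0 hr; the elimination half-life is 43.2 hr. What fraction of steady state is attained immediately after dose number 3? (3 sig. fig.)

k = ln 2 / 43.2 = 0.01605 hr⁻¹
f_n = 1 − e^(−nkτ) = 1 − e^(−3 × 0.01605 × 21.0) = 1 − e^(−1.011) = 1 − 0.3639 ≈ 0.636

0.636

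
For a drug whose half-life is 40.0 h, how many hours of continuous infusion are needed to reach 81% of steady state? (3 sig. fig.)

95.8 hours

k = ln 2 / 40.0 = 0.01733 h⁻¹
f = 1 − e^(−kt)  ⇒  t = −ln(1 − f) / k
t = −ln(1 − 0.81) / 0.01733 = 1.661 / 0.01733 ≈ 95.8 hours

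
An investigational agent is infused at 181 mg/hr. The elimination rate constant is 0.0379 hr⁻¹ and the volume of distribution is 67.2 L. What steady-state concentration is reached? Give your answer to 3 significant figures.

CL = k · V = 0.0379 × 67.2 = 2.547 L/hr
Css = rate / CL = 181 / 2.547 ≈ 71.1 mg/L

71.1 mg/L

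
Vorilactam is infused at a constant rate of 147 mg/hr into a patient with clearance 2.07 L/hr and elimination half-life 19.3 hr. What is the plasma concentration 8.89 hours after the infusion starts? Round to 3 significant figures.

19.4 µg/mL

Css = rate / CL = 147 / 2.07 = 71.01 µg/mL
k = ln 2 / 19.3 = 0.03591 hr⁻¹
C(t) = Css (1 − e^(−kt)) = 71.01 × (1 − e^(−0.3193)) = 71.01 × 0.2733 ≈ 19.4 µg/mL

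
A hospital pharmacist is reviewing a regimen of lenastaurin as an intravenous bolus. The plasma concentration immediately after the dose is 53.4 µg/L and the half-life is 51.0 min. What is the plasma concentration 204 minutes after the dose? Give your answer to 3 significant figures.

k = ln 2 / 51.0 = 0.01359 min⁻¹
C(t) = C₀ e^(−kt) = 53.4 × e^(−0.01359 × 204) = 53.4 × e^(−2.773) = 53.4 × 0.06250 ≈ 3.34 µg/L

3.34 µg/L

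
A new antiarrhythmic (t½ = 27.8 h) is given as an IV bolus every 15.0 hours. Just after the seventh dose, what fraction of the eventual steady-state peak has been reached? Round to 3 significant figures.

k = ln 2 / 27.8 = 0.02493 h⁻¹
f_n = 1 − e^(−nkτ) = 1 − e^(−7 × 0.02493 × 15.0) = 1 − e^(−2.618) = 1 − 0.07295 ≈ 0.927

0.927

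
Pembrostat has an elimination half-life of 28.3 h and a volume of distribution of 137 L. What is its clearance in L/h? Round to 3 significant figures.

3.36 L/h

k = ln 2 / t½ = ln 2 / 28.3 = 0.02449 h⁻¹
CL = k · V = 0.02449 × 137 ≈ 3.36 L/h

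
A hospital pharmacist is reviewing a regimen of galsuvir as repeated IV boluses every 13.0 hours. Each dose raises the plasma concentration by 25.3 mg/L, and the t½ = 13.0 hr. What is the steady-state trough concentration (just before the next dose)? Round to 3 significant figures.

k = ln 2 / 13.0 = 0.05332 hr⁻¹
Fraction remaining after one interval: e^(−kτ) = e^(−0.05332 × 13.0) = 0.5000
R = 1 / (1 − 0.5000) = 2.000
Css,max = 25.3 × 2.000 = 50.60 mg/L
Css,min = Css,max × e^(−kτ) = 50.60 × 0.5000 ≈ 25.3 mg/L

25.3 mg/L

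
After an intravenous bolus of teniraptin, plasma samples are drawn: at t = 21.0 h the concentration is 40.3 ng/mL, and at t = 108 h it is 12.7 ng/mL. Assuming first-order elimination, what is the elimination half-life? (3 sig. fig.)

52.2 hours

k = ln(C₁/C₂) / (t₂ − t₁) = ln(40.3/12.7) / (108 − 21.0)
  = 1.155 / 87.00 = 0.01327 h⁻¹
t½ = ln 2 / k = ln 2 / 0.01327 ≈ 52.2 hours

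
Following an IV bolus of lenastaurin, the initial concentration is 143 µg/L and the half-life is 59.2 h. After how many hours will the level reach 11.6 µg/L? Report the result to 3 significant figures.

k = ln 2 / 59.2 = 0.01171 h⁻¹
C(t) = C₀ e^(−kt)  ⇒  t = ln(C₀/C) / k
t = ln(143/11.6) / 0.01171 = 2.512 / 0.01171 ≈ 215 hours

215 hours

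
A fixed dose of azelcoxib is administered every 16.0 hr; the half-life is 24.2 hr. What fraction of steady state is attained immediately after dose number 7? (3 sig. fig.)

0.960

k = ln 2 / 24.2 = 0.02864 hr⁻¹
f_n = 1 − e^(−nkτ) = 1 − e^(−7 × 0.02864 × 16.0) = 1 − e^(−3.208) = 1 − 0.04044 ≈ 0.960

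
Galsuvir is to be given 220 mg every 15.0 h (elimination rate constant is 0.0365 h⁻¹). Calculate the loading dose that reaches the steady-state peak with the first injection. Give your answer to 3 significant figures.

Accumulation ratio R = 1 / (1 − e^(−kτ)) = 1 / (1 − e^(−0.03650×15.0)) = 1 / (1 − 0.5784) = 2.372
Loading dose = maintenance dose × R = 220 × 2.372 ≈ 522 mg

522 mg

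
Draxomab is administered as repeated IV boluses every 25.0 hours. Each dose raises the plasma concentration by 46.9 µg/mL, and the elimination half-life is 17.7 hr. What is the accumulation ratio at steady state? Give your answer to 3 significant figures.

1.60

k = ln 2 / 17.7 = 0.03916 hr⁻¹
Fraction remaining after one interval: e^(−kτ) = e^(−0.03916 × 25.0) = 0.3757
R = 1 / (1 − 0.3757) = 1 / 0.6243 ≈ 1.60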